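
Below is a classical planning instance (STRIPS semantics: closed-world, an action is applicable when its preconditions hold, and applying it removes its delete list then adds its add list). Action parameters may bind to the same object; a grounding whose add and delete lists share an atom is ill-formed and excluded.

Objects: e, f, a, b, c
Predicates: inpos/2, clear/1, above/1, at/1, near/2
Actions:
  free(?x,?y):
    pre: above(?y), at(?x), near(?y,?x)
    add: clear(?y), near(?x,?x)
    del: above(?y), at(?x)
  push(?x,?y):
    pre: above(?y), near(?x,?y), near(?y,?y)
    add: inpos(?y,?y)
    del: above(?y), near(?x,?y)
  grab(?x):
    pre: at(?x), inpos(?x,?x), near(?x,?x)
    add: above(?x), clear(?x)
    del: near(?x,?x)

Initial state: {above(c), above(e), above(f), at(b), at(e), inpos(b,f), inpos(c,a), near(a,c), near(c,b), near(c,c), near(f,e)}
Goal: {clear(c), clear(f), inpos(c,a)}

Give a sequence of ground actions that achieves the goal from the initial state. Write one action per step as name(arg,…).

free(e,f); free(b,c)

1. free(e,f)  →  {above(c), above(e), at(b), clear(f), inpos(b,f), inpos(c,a), near(a,c), near(c,b), near(c,c), near(e,e), near(f,e)}
2. free(b,c)  →  {above(e), clear(c), clear(f), inpos(b,f), inpos(c,a), near(a,c), near(b,b), near(c,b), near(c,c), near(e,e), near(f,e)}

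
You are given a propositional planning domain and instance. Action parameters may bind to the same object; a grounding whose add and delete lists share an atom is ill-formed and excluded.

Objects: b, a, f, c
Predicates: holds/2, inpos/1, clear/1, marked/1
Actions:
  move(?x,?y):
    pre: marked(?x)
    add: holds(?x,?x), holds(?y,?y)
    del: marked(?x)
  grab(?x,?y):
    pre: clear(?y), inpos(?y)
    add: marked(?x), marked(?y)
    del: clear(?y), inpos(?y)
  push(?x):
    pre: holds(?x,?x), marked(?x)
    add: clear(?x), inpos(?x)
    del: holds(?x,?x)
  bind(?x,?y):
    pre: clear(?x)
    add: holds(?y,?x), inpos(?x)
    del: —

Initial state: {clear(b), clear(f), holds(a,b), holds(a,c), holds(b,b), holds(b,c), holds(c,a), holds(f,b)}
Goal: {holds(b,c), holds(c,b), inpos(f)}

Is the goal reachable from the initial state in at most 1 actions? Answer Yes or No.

1. bind(b,c)  →  {clear(b), clear(f), holds(a,b), holds(a,c), holds(b,b), holds(b,c), holds(c,a), holds(c,b), holds(f,b), inpos(b)}
2. bind(f,b)  →  {clear(b), clear(f), holds(a,b), holds(a,c), holds(b,b), holds(b,c), holds(b,f), holds(c,a), holds(c,b), holds(f,b), inpos(b), inpos(f)}
optimal plan length = 2; 2 > 1

No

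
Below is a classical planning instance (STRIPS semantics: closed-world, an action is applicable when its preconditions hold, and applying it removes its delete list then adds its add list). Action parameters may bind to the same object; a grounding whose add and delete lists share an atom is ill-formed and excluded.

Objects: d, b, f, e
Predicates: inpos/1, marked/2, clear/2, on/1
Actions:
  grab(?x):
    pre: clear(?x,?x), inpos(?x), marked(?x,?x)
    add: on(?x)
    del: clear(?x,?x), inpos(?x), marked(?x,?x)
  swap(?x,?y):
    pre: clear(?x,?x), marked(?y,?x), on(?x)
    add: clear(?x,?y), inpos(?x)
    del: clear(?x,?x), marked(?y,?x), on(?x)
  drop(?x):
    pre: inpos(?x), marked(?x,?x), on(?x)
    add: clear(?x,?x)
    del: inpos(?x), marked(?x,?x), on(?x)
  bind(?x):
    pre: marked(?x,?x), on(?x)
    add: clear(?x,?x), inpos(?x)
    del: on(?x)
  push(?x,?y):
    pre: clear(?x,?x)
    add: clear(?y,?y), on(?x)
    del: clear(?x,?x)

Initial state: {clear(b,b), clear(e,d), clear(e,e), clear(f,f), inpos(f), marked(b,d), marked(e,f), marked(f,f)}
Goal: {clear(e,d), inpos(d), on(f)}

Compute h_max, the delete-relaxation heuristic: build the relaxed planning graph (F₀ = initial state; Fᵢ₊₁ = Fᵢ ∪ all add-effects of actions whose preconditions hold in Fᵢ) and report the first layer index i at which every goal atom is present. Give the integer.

F0 = init (8 atoms)
F1 = F0 ∪ {clear(d,d), on(b), on(e), on(f)}  (12 atoms)
F2 = F1 ∪ {clear(f,e), on(d)}  (14 atoms)
F3 = F2 ∪ {clear(d,b), inpos(d)}  (16 atoms)
goal ⊆ F3  ⇒  h_max = 3

3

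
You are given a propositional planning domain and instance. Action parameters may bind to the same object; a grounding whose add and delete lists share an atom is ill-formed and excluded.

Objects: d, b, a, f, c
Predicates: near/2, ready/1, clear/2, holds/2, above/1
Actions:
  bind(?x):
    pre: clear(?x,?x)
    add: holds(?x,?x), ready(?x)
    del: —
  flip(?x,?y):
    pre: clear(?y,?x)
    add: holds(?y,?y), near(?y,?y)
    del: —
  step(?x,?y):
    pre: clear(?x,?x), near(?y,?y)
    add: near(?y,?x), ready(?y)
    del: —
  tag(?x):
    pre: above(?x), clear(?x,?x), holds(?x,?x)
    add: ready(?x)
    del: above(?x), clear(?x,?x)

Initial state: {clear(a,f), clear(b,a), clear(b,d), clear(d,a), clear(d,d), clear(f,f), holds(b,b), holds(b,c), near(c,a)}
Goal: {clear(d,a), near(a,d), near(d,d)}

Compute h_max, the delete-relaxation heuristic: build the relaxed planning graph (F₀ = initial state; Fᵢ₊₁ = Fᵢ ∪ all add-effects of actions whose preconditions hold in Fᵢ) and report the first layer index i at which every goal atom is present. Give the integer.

F0 = init (9 atoms)
F1 = F0 ∪ {holds(a,a), holds(d,d), holds(f,f), near(a,a), near(b,b), near(d,d), near(f,f), ready(d), ready(f)}  (18 atoms)
F2 = F1 ∪ {near(a,d), near(a,f), near(b,d), near(b,f), near(d,f), near(f,d), ready(a), ready(b)}  (26 atoms)
goal ⊆ F2  ⇒  h_max = 2

2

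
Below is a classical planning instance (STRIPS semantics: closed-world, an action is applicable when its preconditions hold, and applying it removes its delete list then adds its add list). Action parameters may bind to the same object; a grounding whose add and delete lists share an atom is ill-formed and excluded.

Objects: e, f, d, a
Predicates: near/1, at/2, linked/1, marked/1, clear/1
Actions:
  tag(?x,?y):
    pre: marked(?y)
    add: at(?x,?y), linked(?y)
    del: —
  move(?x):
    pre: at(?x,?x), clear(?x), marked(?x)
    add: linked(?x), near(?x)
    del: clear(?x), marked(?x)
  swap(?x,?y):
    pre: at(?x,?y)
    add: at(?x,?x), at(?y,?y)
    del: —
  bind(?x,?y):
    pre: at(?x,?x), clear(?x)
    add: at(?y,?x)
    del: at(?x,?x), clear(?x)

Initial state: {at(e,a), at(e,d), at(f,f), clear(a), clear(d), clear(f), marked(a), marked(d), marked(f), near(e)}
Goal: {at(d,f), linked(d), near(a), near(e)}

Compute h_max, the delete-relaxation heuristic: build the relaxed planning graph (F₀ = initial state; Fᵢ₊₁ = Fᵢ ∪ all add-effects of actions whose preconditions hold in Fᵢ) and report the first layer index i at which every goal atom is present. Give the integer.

2

F0 = init (10 atoms)
F1 = F0 ∪ {at(a,a), at(a,d), at(a,f), at(d,a), at(d,d), at(d,f), at(e,e), at(e,f), at(f,a), at(f,d), linked(a), linked(d), linked(f), near(f)}  (24 atoms)
F2 = F1 ∪ {near(a), near(d)}  (26 atoms)
goal ⊆ F2  ⇒  h_max = 2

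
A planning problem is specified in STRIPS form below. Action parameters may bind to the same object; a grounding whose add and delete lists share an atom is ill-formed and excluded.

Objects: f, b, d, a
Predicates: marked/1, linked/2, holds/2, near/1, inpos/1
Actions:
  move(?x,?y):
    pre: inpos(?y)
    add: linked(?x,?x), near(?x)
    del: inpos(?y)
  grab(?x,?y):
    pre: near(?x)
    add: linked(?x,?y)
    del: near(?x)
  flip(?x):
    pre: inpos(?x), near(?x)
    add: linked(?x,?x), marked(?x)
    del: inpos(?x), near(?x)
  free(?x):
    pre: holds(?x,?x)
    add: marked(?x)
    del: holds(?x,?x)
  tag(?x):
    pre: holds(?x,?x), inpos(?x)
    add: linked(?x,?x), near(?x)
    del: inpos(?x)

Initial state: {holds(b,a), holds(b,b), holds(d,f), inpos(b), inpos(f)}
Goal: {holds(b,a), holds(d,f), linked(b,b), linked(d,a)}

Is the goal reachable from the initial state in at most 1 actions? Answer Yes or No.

No

1. move(b,f)  →  {holds(b,a), holds(b,b), holds(d,f), inpos(b), linked(b,b), near(b)}
2. move(d,b)  →  {holds(b,a), holds(b,b), holds(d,f), linked(b,b), linked(d,d), near(b), near(d)}
3. grab(d,a)  →  {holds(b,a), holds(b,b), holds(d,f), linked(b,b), linked(d,a), linked(d,d), near(b)}
optimal plan length = 3; 3 > 1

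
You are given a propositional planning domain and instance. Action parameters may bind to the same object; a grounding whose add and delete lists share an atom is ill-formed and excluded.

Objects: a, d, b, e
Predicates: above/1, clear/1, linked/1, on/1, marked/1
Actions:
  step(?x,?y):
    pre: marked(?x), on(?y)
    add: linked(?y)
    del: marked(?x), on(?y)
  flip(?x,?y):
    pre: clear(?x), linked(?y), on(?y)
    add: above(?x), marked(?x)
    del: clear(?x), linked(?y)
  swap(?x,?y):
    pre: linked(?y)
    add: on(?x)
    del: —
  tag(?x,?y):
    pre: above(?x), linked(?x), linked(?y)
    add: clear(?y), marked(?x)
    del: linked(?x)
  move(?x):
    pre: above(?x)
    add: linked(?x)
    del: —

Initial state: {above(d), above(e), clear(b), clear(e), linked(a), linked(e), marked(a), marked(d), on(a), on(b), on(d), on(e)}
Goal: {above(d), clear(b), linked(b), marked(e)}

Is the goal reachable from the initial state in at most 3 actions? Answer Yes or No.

1. step(a,b)  →  {above(d), above(e), clear(b), clear(e), linked(a), linked(b), linked(e), marked(d), on(a), on(d), on(e)}
2. flip(e,a)  →  {above(d), above(e), clear(b), linked(b), linked(e), marked(d), marked(e), on(a), on(d), on(e)}
optimal plan length = 2; 2 ≤ 3

Yes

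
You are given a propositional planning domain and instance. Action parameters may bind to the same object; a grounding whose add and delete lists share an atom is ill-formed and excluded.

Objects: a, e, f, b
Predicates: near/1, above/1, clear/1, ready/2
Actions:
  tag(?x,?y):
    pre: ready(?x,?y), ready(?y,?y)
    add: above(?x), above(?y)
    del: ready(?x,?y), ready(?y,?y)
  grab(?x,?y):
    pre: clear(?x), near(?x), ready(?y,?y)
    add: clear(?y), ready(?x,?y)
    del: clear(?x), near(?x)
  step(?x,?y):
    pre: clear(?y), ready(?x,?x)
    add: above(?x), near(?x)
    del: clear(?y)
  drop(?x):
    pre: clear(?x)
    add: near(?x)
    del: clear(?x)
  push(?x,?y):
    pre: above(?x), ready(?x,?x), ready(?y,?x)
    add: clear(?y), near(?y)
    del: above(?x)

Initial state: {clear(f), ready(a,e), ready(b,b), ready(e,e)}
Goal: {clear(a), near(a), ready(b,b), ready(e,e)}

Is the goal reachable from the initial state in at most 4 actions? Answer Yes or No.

Yes

1. step(e,f)  →  {above(e), near(e), ready(a,e), ready(b,b), ready(e,e)}
2. push(e,a)  →  {clear(a), near(a), near(e), ready(a,e), ready(b,b), ready(e,e)}
optimal plan length = 2; 2 ≤ 4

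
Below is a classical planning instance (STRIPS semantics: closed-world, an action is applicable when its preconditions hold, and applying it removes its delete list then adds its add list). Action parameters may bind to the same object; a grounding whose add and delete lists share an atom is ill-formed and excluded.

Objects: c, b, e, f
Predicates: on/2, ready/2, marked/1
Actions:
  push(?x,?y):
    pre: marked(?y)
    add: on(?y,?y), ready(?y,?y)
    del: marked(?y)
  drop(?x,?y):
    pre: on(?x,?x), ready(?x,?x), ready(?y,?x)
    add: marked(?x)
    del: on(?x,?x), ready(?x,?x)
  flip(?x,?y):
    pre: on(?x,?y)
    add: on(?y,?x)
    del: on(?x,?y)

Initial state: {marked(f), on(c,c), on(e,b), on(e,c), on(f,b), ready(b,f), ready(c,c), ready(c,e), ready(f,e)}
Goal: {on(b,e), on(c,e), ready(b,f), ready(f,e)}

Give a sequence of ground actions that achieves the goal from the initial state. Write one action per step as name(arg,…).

1. flip(e,c)  →  {marked(f), on(c,c), on(c,e), on(e,b), on(f,b), ready(b,f), ready(c,c), ready(c,e), ready(f,e)}
2. flip(e,b)  →  {marked(f), on(b,e), on(c,c), on(c,e), on(f,b), ready(b,f), ready(c,c), ready(c,e), ready(f,e)}

flip(e,c); flip(e,b)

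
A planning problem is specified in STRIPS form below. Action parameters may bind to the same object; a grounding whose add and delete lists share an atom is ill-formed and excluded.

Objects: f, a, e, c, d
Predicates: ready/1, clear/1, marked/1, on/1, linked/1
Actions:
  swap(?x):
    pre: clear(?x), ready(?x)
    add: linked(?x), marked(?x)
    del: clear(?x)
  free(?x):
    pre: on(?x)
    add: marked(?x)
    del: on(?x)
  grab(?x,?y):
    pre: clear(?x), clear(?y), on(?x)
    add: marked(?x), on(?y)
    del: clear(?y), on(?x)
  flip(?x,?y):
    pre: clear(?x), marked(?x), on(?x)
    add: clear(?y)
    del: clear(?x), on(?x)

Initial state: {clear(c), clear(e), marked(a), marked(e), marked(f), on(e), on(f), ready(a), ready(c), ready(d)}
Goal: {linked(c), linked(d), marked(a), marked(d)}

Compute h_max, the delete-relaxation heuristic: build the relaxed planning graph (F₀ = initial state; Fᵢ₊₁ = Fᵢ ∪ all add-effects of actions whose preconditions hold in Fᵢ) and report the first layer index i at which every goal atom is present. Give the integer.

F0 = init (10 atoms)
F1 = F0 ∪ {clear(a), clear(d), clear(f), linked(c), marked(c), on(c)}  (16 atoms)
F2 = F1 ∪ {linked(a), linked(d), marked(d), on(a), on(d)}  (21 atoms)
goal ⊆ F2  ⇒  h_max = 2

2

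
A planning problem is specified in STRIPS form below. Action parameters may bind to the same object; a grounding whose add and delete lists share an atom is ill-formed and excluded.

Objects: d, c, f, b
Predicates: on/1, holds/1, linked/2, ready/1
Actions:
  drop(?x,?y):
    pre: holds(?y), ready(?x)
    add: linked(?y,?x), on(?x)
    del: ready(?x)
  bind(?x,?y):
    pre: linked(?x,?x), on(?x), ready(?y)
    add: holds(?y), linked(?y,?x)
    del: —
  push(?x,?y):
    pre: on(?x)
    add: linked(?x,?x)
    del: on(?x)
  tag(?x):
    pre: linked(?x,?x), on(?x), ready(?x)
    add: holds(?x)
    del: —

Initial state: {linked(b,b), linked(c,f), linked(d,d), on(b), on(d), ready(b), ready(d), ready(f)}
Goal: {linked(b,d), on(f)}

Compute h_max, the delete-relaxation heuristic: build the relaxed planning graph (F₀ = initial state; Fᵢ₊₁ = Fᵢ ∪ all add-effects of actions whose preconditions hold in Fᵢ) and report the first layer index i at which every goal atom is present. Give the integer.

F0 = init (8 atoms)
F1 = F0 ∪ {holds(b), holds(d), holds(f), linked(b,d), linked(d,b), linked(f,b), linked(f,d)}  (15 atoms)
F2 = F1 ∪ {linked(b,f), linked(d,f), linked(f,f), on(f)}  (19 atoms)
goal ⊆ F2  ⇒  h_max = 2

2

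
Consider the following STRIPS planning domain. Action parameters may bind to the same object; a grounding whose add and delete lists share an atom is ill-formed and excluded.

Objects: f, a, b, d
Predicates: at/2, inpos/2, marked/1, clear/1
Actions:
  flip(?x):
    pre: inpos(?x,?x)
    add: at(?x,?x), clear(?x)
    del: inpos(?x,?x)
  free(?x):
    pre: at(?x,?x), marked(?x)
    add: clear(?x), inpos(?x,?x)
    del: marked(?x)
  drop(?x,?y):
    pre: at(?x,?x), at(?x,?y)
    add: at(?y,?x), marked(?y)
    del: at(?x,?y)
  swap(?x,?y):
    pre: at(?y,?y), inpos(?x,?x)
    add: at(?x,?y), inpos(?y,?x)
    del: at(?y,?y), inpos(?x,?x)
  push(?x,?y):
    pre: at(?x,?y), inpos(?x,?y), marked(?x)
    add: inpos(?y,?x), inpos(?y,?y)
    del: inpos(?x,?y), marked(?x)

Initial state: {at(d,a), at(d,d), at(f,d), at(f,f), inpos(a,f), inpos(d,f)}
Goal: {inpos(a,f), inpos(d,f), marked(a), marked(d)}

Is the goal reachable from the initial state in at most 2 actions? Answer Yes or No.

1. drop(f,d)  →  {at(d,a), at(d,d), at(d,f), at(f,f), inpos(a,f), inpos(d,f), marked(d)}
2. drop(d,a)  →  {at(a,d), at(d,d), at(d,f), at(f,f), inpos(a,f), inpos(d,f), marked(a), marked(d)}
optimal plan length = 2; 2 ≤ 2

Yes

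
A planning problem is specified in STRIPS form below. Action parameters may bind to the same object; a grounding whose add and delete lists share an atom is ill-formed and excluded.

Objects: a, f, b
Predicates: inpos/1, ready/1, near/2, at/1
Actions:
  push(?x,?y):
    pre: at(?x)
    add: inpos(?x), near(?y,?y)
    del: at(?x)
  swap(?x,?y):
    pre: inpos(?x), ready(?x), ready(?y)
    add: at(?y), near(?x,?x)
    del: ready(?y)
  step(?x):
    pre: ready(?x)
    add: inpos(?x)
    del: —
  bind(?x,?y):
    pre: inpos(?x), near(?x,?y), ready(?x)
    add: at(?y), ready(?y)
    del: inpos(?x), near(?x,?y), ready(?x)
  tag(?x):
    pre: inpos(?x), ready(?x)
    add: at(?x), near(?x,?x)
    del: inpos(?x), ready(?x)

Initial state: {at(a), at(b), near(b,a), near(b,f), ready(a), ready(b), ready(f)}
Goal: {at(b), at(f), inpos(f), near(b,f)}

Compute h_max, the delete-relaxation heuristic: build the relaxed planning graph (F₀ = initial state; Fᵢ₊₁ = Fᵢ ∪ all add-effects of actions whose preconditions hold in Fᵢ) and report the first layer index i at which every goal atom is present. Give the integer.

F0 = init (7 atoms)
F1 = F0 ∪ {inpos(a), inpos(b), inpos(f), near(a,a), near(b,b), near(f,f)}  (13 atoms)
F2 = F1 ∪ {at(f)}  (14 atoms)
goal ⊆ F2  ⇒  h_max = 2

2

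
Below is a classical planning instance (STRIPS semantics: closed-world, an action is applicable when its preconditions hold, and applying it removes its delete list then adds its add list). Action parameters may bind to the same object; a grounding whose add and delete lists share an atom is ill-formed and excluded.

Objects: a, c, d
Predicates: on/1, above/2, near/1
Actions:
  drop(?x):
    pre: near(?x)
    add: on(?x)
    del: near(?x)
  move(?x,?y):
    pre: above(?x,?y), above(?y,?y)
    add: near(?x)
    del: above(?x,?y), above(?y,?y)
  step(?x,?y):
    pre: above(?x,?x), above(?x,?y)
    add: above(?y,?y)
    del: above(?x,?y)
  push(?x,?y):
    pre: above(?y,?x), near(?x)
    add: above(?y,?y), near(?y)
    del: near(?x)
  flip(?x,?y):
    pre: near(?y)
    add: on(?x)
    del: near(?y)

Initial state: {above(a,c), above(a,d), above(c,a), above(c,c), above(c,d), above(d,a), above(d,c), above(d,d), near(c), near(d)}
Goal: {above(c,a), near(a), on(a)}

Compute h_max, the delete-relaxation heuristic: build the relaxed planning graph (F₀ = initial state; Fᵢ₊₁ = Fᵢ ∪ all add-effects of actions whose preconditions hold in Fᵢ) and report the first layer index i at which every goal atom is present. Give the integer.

F0 = init (10 atoms)
F1 = F0 ∪ {above(a,a), near(a), on(a), on(c), on(d)}  (15 atoms)
goal ⊆ F1  ⇒  h_max = 1

1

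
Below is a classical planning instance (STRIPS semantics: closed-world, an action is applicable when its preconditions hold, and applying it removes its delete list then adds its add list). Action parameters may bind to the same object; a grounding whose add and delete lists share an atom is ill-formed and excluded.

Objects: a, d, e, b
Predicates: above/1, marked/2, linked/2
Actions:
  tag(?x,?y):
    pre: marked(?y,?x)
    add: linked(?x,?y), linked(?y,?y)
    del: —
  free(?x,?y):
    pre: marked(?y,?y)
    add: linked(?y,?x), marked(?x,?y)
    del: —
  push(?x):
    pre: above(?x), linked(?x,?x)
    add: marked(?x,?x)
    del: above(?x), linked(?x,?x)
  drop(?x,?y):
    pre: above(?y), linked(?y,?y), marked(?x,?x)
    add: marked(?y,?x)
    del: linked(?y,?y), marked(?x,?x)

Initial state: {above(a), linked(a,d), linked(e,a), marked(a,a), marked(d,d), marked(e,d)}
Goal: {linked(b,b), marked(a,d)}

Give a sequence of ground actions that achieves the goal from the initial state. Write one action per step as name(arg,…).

free(a,d); free(b,a); tag(a,b)

1. free(a,d)  →  {above(a), linked(a,d), linked(d,a), linked(e,a), marked(a,a), marked(a,d), marked(d,d), marked(e,d)}
2. free(b,a)  →  {above(a), linked(a,b), linked(a,d), linked(d,a), linked(e,a), marked(a,a), marked(a,d), marked(b,a), marked(d,d), marked(e,d)}
3. tag(a,b)  →  {above(a), linked(a,b), linked(a,d), linked(b,b), linked(d,a), linked(e,a), marked(a,a), marked(a,d), marked(b,a), marked(d,d), marked(e,d)}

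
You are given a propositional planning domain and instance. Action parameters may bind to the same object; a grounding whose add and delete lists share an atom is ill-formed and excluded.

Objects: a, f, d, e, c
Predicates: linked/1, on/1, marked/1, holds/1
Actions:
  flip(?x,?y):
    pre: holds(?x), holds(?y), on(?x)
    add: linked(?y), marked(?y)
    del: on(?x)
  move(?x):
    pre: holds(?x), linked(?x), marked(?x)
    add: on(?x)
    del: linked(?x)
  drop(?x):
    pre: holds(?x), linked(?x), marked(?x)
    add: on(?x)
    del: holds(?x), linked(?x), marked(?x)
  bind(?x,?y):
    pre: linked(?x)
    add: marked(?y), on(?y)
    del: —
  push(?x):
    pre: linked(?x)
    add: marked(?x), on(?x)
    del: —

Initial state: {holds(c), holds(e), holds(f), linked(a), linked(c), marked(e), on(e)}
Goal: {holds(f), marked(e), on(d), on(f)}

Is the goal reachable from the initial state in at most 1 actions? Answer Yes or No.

No

1. bind(a,f)  →  {holds(c), holds(e), holds(f), linked(a), linked(c), marked(e), marked(f), on(e), on(f)}
2. bind(a,d)  →  {holds(c), holds(e), holds(f), linked(a), linked(c), marked(d), marked(e), marked(f), on(d), on(e), on(f)}
optimal plan length = 2; 2 > 1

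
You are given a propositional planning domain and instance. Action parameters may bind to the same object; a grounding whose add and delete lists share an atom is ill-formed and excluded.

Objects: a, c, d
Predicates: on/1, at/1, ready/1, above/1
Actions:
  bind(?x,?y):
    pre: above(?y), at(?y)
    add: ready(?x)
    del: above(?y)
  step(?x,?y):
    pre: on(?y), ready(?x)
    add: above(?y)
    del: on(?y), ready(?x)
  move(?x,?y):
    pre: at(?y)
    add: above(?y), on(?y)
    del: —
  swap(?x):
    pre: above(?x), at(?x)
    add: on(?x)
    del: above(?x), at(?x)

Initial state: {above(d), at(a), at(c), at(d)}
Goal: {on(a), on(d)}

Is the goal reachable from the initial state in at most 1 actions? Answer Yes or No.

No

1. move(a,a)  →  {above(a), above(d), at(a), at(c), at(d), on(a)}
2. move(a,d)  →  {above(a), above(d), at(a), at(c), at(d), on(a), on(d)}
optimal plan length = 2; 2 > 1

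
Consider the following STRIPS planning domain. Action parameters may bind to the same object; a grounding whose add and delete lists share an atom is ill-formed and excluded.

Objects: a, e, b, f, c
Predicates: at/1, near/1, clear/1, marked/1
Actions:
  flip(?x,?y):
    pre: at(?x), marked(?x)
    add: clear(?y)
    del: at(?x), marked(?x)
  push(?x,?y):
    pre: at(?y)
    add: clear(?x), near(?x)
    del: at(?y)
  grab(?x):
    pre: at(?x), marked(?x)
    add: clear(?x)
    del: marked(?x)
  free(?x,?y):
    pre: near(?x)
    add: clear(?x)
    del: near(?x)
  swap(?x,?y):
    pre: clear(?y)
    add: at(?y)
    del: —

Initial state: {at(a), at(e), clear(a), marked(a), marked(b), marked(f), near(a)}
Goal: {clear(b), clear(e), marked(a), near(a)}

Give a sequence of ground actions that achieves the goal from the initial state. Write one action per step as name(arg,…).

push(e,a); push(b,e)

1. push(e,a)  →  {at(e), clear(a), clear(e), marked(a), marked(b), marked(f), near(a), near(e)}
2. push(b,e)  →  {clear(a), clear(b), clear(e), marked(a), marked(b), marked(f), near(a), near(b), near(e)}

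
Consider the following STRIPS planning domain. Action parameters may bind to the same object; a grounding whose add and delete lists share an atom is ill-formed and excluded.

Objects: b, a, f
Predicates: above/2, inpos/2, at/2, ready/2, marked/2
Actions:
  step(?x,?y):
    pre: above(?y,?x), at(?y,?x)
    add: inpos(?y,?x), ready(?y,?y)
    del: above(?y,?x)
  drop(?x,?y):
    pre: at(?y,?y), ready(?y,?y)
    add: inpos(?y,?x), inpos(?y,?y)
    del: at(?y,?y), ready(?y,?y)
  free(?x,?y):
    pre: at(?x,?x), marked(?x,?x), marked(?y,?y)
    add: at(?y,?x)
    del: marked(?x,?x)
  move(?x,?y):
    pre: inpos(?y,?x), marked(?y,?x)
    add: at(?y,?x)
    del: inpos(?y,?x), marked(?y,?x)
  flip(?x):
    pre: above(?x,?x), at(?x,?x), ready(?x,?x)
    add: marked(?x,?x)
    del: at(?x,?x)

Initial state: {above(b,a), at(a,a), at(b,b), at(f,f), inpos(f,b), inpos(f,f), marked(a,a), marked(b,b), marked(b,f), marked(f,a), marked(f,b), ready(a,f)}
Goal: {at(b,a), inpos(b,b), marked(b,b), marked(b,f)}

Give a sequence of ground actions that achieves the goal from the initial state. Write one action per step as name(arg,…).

1. free(a,b)  →  {above(b,a), at(a,a), at(b,a), at(b,b), at(f,f), inpos(f,b), inpos(f,f), marked(b,b), marked(b,f), marked(f,a), marked(f,b), ready(a,f)}
2. step(a,b)  →  {at(a,a), at(b,a), at(b,b), at(f,f), inpos(b,a), inpos(f,b), inpos(f,f), marked(b,b), marked(b,f), marked(f,a), marked(f,b), ready(a,f), ready(b,b)}
3. drop(b,b)  →  {at(a,a), at(b,a), at(f,f), inpos(b,a), inpos(b,b), inpos(f,b), inpos(f,f), marked(b,b), marked(b,f), marked(f,a), marked(f,b), ready(a,f)}

free(a,b); step(a,b); drop(b,b)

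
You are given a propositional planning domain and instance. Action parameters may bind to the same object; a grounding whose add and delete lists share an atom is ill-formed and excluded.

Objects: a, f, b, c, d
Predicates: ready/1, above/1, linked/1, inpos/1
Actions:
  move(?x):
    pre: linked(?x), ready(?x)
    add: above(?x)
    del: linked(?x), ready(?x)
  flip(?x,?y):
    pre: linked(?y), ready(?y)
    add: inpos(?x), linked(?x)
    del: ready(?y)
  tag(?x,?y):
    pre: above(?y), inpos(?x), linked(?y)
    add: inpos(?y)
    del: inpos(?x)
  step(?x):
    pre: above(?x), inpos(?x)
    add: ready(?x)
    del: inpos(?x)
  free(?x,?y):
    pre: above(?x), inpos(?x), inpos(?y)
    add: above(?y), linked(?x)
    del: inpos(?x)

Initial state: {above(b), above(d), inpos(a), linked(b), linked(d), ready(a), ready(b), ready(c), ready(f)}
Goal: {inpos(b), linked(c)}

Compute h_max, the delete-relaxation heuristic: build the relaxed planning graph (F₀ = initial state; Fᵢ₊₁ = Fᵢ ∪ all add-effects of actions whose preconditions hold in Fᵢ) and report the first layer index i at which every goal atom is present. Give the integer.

1

F0 = init (9 atoms)
F1 = F0 ∪ {inpos(b), inpos(c), inpos(d), inpos(f), linked(a), linked(c), linked(f)}  (16 atoms)
goal ⊆ F1  ⇒  h_max = 1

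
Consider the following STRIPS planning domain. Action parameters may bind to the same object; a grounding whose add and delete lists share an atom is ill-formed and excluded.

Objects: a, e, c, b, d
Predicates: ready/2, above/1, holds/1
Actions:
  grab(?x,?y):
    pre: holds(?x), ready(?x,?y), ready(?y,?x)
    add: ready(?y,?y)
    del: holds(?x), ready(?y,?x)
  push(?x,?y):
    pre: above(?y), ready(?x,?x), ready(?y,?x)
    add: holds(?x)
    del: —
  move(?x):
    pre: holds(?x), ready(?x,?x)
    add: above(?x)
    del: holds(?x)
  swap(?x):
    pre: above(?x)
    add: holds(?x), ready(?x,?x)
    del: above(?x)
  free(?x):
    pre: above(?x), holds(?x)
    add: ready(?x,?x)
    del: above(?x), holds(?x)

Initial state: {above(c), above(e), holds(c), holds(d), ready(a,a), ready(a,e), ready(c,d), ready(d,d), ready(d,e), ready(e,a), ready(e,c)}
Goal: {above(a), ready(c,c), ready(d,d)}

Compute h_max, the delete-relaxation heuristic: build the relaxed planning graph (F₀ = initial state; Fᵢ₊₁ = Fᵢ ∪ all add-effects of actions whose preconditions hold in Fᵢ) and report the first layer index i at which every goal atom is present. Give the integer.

2

F0 = init (11 atoms)
F1 = F0 ∪ {above(d), holds(a), holds(e), ready(c,c), ready(e,e)}  (16 atoms)
F2 = F1 ∪ {above(a)}  (17 atoms)
goal ⊆ F2  ⇒  h_max = 2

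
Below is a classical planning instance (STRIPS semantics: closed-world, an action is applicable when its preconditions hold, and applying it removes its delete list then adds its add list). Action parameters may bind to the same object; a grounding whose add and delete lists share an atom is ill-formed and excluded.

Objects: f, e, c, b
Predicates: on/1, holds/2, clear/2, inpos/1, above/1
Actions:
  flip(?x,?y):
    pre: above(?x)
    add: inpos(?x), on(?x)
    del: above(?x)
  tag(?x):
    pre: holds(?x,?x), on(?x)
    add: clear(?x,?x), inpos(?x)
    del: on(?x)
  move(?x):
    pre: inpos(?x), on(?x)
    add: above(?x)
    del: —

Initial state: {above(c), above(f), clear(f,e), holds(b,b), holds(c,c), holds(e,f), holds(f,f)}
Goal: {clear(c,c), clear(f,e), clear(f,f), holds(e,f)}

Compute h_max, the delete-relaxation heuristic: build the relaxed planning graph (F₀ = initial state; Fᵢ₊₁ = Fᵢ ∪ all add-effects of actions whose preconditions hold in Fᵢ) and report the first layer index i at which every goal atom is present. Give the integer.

F0 = init (7 atoms)
F1 = F0 ∪ {inpos(c), inpos(f), on(c), on(f)}  (11 atoms)
F2 = F1 ∪ {clear(c,c), clear(f,f)}  (13 atoms)
goal ⊆ F2  ⇒  h_max = 2

2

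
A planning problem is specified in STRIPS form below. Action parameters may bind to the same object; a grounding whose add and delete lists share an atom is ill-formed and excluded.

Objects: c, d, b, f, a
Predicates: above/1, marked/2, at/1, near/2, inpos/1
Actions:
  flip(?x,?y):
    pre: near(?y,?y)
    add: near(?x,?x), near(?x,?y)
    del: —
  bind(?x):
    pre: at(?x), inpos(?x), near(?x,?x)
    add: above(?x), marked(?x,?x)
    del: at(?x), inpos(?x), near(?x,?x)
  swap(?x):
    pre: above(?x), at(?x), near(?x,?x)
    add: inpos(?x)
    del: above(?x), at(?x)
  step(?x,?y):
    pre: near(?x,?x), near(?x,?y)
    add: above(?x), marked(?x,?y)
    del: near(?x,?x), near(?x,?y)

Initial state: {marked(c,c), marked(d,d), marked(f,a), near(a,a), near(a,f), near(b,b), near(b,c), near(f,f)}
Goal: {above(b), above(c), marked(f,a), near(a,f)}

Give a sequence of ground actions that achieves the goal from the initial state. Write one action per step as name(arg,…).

flip(c,b); step(c,c); step(b,c)

1. flip(c,b)  →  {marked(c,c), marked(d,d), marked(f,a), near(a,a), near(a,f), near(b,b), near(b,c), near(c,b), near(c,c), near(f,f)}
2. step(c,c)  →  {above(c), marked(c,c), marked(d,d), marked(f,a), near(a,a), near(a,f), near(b,b), near(b,c), near(c,b), near(f,f)}
3. step(b,c)  →  {above(b), above(c), marked(b,c), marked(c,c), marked(d,d), marked(f,a), near(a,a), near(a,f), near(c,b), near(f,f)}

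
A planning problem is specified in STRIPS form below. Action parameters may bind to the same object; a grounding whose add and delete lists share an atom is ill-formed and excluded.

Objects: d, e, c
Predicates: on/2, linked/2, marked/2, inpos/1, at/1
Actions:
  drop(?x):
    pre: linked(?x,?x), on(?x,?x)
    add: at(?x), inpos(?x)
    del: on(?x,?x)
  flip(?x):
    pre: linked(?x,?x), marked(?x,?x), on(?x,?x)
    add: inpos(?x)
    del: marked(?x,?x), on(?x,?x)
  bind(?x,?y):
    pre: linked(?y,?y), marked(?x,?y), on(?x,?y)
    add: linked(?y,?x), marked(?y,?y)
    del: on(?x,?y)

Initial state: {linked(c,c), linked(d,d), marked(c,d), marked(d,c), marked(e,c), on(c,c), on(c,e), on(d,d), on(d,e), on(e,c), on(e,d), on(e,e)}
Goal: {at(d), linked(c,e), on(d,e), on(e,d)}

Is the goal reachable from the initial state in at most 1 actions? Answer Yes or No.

1. drop(d)  →  {at(d), inpos(d), linked(c,c), linked(d,d), marked(c,d), marked(d,c), marked(e,c), on(c,c), on(c,e), on(d,e), on(e,c), on(e,d), on(e,e)}
2. bind(e,c)  →  {at(d), inpos(d), linked(c,c), linked(c,e), linked(d,d), marked(c,c), marked(c,d), marked(d,c), marked(e,c), on(c,c), on(c,e), on(d,e), on(e,d), on(e,e)}
optimal plan length = 2; 2 > 1

No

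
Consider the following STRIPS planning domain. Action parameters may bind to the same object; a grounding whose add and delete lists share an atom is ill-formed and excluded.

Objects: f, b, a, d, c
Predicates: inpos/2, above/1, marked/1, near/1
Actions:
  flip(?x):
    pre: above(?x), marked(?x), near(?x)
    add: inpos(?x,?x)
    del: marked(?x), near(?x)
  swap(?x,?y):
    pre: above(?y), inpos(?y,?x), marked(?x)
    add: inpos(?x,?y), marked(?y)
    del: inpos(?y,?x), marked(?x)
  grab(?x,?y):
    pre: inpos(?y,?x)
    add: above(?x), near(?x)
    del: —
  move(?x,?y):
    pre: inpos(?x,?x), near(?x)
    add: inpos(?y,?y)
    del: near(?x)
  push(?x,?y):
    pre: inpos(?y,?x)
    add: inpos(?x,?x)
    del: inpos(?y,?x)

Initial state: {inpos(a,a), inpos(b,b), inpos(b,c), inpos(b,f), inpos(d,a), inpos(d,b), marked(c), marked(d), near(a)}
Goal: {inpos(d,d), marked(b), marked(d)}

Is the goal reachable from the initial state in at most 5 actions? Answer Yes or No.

Yes

1. grab(b,b)  →  {above(b), inpos(a,a), inpos(b,b), inpos(b,c), inpos(b,f), inpos(d,a), inpos(d,b), marked(c), marked(d), near(a), near(b)}
2. swap(c,b)  →  {above(b), inpos(a,a), inpos(b,b), inpos(b,f), inpos(c,b), inpos(d,a), inpos(d,b), marked(b), marked(d), near(a), near(b)}
3. move(b,d)  →  {above(b), inpos(a,a), inpos(b,b), inpos(b,f), inpos(c,b), inpos(d,a), inpos(d,b), inpos(d,d), marked(b), marked(d), near(a)}
optimal plan length = 3; 3 ≤ 5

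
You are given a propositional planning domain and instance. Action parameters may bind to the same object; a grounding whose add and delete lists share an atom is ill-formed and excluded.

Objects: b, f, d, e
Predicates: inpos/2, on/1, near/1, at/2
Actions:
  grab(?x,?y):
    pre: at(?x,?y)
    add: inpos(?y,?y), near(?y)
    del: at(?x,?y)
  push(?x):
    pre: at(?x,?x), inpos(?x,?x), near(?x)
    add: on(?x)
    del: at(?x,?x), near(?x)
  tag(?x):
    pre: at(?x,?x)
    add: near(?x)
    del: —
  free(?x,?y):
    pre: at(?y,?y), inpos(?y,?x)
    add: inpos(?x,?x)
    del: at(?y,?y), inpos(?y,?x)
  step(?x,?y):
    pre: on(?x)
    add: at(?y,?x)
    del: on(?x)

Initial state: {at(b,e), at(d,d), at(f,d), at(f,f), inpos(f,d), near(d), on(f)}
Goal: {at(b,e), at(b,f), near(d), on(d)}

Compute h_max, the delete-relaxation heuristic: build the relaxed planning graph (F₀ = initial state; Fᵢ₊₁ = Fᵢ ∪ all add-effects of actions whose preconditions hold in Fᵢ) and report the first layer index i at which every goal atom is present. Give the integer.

2

F0 = init (7 atoms)
F1 = F0 ∪ {at(b,f), at(d,f), at(e,f), inpos(d,d), inpos(e,e), inpos(f,f), near(e), near(f)}  (15 atoms)
F2 = F1 ∪ {on(d)}  (16 atoms)
goal ⊆ F2  ⇒  h_max = 2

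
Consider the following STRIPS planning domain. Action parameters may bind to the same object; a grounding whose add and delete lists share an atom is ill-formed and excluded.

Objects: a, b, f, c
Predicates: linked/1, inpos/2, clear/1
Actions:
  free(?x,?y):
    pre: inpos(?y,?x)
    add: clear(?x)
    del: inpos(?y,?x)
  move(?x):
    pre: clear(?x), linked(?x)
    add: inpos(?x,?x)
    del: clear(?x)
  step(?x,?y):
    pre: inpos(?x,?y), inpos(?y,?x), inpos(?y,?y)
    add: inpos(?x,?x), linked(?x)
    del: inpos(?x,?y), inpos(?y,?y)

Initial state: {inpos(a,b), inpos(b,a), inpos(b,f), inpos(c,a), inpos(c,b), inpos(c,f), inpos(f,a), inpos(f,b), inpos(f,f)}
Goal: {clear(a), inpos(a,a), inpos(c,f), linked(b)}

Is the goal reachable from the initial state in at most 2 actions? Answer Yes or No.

1. free(a,f)  →  {clear(a), inpos(a,b), inpos(b,a), inpos(b,f), inpos(c,a), inpos(c,b), inpos(c,f), inpos(f,b), inpos(f,f)}
2. step(b,f)  →  {clear(a), inpos(a,b), inpos(b,a), inpos(b,b), inpos(c,a), inpos(c,b), inpos(c,f), inpos(f,b), linked(b)}
3. step(a,b)  →  {clear(a), inpos(a,a), inpos(b,a), inpos(c,a), inpos(c,b), inpos(c,f), inpos(f,b), linked(a), linked(b)}
optimal plan length = 3; 3 > 2

No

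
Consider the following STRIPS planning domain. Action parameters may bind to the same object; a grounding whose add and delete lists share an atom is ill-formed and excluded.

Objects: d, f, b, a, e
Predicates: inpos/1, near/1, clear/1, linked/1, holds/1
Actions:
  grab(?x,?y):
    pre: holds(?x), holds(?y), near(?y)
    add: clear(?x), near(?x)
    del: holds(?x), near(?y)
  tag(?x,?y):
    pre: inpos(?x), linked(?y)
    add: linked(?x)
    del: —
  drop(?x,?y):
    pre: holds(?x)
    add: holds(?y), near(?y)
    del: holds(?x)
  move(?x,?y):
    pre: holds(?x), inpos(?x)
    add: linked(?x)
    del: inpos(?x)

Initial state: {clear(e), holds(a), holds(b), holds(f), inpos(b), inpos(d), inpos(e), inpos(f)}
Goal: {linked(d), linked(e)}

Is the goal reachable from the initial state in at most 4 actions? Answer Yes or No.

1. drop(f,d)  →  {clear(e), holds(a), holds(b), holds(d), inpos(b), inpos(d), inpos(e), inpos(f), near(d)}
2. move(d,d)  →  {clear(e), holds(a), holds(b), holds(d), inpos(b), inpos(e), inpos(f), linked(d), near(d)}
3. tag(e,d)  →  {clear(e), holds(a), holds(b), holds(d), inpos(b), inpos(e), inpos(f), linked(d), linked(e), near(d)}
optimal plan length = 3; 3 ≤ 4

Yes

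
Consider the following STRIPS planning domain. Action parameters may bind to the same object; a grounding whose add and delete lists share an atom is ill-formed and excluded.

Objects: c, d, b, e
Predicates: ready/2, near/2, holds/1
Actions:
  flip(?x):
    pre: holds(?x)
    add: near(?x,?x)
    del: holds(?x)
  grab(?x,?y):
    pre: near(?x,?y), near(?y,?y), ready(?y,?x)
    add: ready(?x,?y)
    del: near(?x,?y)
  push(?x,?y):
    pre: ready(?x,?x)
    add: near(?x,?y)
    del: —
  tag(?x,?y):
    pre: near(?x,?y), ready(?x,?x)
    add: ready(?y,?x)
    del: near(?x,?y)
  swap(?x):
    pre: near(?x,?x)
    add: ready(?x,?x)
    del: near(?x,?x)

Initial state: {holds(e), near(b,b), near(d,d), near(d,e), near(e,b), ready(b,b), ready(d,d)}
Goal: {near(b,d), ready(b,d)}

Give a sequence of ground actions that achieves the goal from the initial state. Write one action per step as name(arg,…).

push(d,b); push(b,d); tag(d,b)

1. push(d,b)  →  {holds(e), near(b,b), near(d,b), near(d,d), near(d,e), near(e,b), ready(b,b), ready(d,d)}
2. push(b,d)  →  {holds(e), near(b,b), near(b,d), near(d,b), near(d,d), near(d,e), near(e,b), ready(b,b), ready(d,d)}
3. tag(d,b)  →  {holds(e), near(b,b), near(b,d), near(d,d), near(d,e), near(e,b), ready(b,b), ready(b,d), ready(d,d)}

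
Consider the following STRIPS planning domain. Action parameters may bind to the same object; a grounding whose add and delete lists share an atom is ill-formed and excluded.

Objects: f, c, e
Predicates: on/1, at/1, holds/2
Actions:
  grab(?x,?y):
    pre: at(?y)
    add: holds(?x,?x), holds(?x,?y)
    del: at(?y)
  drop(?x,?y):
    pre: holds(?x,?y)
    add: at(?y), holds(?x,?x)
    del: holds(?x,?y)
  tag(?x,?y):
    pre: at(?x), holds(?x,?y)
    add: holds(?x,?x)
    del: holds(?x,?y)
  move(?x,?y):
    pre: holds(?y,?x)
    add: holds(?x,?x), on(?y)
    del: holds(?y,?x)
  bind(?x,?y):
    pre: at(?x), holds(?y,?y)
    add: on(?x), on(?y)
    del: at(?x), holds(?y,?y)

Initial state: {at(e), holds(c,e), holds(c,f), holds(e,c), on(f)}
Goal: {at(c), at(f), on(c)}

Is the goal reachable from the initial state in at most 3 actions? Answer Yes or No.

Yes

1. drop(c,f)  →  {at(e), at(f), holds(c,c), holds(c,e), holds(e,c), on(f)}
2. drop(e,c)  →  {at(c), at(e), at(f), holds(c,c), holds(c,e), holds(e,e), on(f)}
3. move(e,c)  →  {at(c), at(e), at(f), holds(c,c), holds(e,e), on(c), on(f)}
optimal plan length = 3; 3 ≤ 3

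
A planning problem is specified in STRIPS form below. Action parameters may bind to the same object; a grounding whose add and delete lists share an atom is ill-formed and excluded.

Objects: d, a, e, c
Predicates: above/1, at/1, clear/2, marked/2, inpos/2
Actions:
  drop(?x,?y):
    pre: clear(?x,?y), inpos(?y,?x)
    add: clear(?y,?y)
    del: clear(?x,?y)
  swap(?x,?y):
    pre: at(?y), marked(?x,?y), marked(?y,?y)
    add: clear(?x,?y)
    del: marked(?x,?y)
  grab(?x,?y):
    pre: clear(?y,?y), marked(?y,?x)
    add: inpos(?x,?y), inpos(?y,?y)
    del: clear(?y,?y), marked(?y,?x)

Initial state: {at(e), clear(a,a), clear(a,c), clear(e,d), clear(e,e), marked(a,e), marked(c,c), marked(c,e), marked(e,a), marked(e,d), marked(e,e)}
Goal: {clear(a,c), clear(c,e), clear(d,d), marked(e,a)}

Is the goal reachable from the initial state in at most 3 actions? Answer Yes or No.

Yes

1. swap(c,e)  →  {at(e), clear(a,a), clear(a,c), clear(c,e), clear(e,d), clear(e,e), marked(a,e), marked(c,c), marked(e,a), marked(e,d), marked(e,e)}
2. grab(d,e)  →  {at(e), clear(a,a), clear(a,c), clear(c,e), clear(e,d), inpos(d,e), inpos(e,e), marked(a,e), marked(c,c), marked(e,a), marked(e,e)}
3. drop(e,d)  →  {at(e), clear(a,a), clear(a,c), clear(c,e), clear(d,d), inpos(d,e), inpos(e,e), marked(a,e), marked(c,c), marked(e,a), marked(e,e)}
optimal plan length = 3; 3 ≤ 3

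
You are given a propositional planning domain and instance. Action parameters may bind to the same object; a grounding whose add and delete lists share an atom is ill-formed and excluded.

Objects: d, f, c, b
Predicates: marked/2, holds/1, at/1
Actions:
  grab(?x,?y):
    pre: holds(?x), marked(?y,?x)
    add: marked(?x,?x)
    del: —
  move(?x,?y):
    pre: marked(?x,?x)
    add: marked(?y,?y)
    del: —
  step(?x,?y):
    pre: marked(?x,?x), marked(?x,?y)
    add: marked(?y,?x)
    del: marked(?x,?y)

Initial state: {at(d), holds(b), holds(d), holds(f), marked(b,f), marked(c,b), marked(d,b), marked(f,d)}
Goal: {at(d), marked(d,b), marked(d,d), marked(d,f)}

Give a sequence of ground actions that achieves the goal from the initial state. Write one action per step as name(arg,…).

grab(d,f); grab(f,b); step(f,d)

1. grab(d,f)  →  {at(d), holds(b), holds(d), holds(f), marked(b,f), marked(c,b), marked(d,b), marked(d,d), marked(f,d)}
2. grab(f,b)  →  {at(d), holds(b), holds(d), holds(f), marked(b,f), marked(c,b), marked(d,b), marked(d,d), marked(f,d), marked(f,f)}
3. step(f,d)  →  {at(d), holds(b), holds(d), holds(f), marked(b,f), marked(c,b), marked(d,b), marked(d,d), marked(d,f), marked(f,f)}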